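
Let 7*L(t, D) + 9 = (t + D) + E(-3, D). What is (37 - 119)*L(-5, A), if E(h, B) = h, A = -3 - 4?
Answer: 1968/7 ≈ 281.14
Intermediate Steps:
A = -7
L(t, D) = -12/7 + D/7 + t/7 (L(t, D) = -9/7 + ((t + D) - 3)/7 = -9/7 + ((D + t) - 3)/7 = -9/7 + (-3 + D + t)/7 = -9/7 + (-3/7 + D/7 + t/7) = -12/7 + D/7 + t/7)
(37 - 119)*L(-5, A) = (37 - 119)*(-12/7 + (⅐)*(-7) + (⅐)*(-5)) = -82*(-12/7 - 1 - 5/7) = -82*(-24/7) = 1968/7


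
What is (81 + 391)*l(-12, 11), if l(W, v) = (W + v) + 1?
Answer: 0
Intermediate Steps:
l(W, v) = 1 + W + v
(81 + 391)*l(-12, 11) = (81 + 391)*(1 - 12 + 11) = 472*0 = 0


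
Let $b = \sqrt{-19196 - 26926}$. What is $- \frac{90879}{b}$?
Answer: $\frac{30293 i \sqrt{46122}}{15374} \approx 423.16 i$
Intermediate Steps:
$b = i \sqrt{46122}$ ($b = \sqrt{-46122} = i \sqrt{46122} \approx 214.76 i$)
$- \frac{90879}{b} = - \frac{90879}{i \sqrt{46122}} = - 90879 \left(- \frac{i \sqrt{46122}}{46122}\right) = \frac{30293 i \sqrt{46122}}{15374}$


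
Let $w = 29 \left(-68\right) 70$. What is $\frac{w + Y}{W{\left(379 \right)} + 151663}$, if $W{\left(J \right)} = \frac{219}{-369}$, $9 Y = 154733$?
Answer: $- \frac{44592707}{55963428} \approx -0.79682$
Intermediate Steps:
$Y = \frac{154733}{9}$ ($Y = \frac{1}{9} \cdot 154733 = \frac{154733}{9} \approx 17193.0$)
$W{\left(J \right)} = - \frac{73}{123}$ ($W{\left(J \right)} = 219 \left(- \frac{1}{369}\right) = - \frac{73}{123}$)
$w = -138040$ ($w = \left(-1972\right) 70 = -138040$)
$\frac{w + Y}{W{\left(379 \right)} + 151663} = \frac{-138040 + \frac{154733}{9}}{- \frac{73}{123} + 151663} = - \frac{1087627}{9 \cdot \frac{18654476}{123}} = \left(- \frac{1087627}{9}\right) \frac{123}{18654476} = - \frac{44592707}{55963428}$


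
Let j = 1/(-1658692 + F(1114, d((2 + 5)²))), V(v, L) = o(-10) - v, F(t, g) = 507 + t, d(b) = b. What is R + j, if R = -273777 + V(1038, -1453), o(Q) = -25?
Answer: -455429393641/1657071 ≈ -2.7484e+5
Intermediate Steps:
V(v, L) = -25 - v
R = -274840 (R = -273777 + (-25 - 1*1038) = -273777 + (-25 - 1038) = -273777 - 1063 = -274840)
j = -1/1657071 (j = 1/(-1658692 + (507 + 1114)) = 1/(-1658692 + 1621) = 1/(-1657071) = -1/1657071 ≈ -6.0347e-7)
R + j = -274840 - 1/1657071 = -455429393641/1657071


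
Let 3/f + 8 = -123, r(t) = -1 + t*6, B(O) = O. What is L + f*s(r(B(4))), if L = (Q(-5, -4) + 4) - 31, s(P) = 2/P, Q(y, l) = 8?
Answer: -57253/3013 ≈ -19.002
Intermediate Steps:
r(t) = -1 + 6*t
L = -19 (L = (8 + 4) - 31 = 12 - 31 = -19)
f = -3/131 (f = 3/(-8 - 123) = 3/(-131) = 3*(-1/131) = -3/131 ≈ -0.022901)
L + f*s(r(B(4))) = -19 - 6/(131*(-1 + 6*4)) = -19 - 6/(131*(-1 + 24)) = -19 - 6/(131*23) = -19 - 3/131*2/23 = -19 - 6/3013 = -57253/3013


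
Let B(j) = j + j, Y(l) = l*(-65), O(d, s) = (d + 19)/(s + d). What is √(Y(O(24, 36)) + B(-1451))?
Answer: I*√106149/6 ≈ 54.301*I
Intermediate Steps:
O(d, s) = (19 + d)/(d + s)
Y(l) = -65*l
B(j) = 2*j
√(Y(O(24, 36)) + B(-1451)) = √(-65*(19 + 24)/(24 + 36) + 2*(-1451)) = √(-65*43/60 - 2902) = √(-559/12 - 2902) = √(-35383/12) = I*√106149/6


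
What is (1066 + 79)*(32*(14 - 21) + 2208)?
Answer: 2271680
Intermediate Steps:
(1066 + 79)*(32*(14 - 21) + 2208) = 1145*(32*(-7) + 2208) = 1145*(-224 + 2208) = 1145*1984 = 2271680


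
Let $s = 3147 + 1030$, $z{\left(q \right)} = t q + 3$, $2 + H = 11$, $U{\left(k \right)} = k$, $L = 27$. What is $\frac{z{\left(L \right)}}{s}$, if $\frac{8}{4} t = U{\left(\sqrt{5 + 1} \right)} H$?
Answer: $\frac{3}{4177} + \frac{243 \sqrt{6}}{8354} \approx 0.071969$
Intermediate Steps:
$H = 9$ ($H = -2 + 11 = 9$)
$t = \frac{9 \sqrt{6}}{2}$ ($t = \frac{\sqrt{5 + 1} \cdot 9}{2} = \frac{\sqrt{6} \cdot 9}{2} = \frac{9 \sqrt{6}}{2} \approx 11.023$)
$z{\left(q \right)} = 3 + \frac{9 q \sqrt{6}}{2}$ ($z{\left(q \right)} = \frac{9 \sqrt{6}}{2} q + 3 = \frac{9 q \sqrt{6}}{2} + 3 = 3 + \frac{9 q \sqrt{6}}{2}$)
$s = 4177$
$\frac{z{\left(L \right)}}{s} = \frac{3 + \frac{9}{2} \cdot 27 \sqrt{6}}{4177} = \left(3 + \frac{243 \sqrt{6}}{2}\right) \frac{1}{4177} = \frac{3}{4177} + \frac{243 \sqrt{6}}{8354}$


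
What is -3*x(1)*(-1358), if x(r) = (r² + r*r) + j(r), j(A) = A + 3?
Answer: 24444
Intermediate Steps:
j(A) = 3 + A
x(r) = 3 + r + 2*r² (x(r) = (r² + r*r) + (3 + r) = (r² + r²) + (3 + r) = 2*r² + (3 + r) = 3 + r + 2*r²)
-3*x(1)*(-1358) = -3*(3 + 1 + 2*1²)*(-1358) = -3*(3 + 1 + 2*1)*(-1358) = -3*(3 + 1 + 2)*(-1358) = -3*6*(-1358) = -18*(-1358) = 24444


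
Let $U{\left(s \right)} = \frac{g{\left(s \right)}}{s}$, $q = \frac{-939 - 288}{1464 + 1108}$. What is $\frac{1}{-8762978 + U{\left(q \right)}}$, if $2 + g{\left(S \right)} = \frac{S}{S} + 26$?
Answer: $- \frac{1227}{10752238306} \approx -1.1412 \cdot 10^{-7}$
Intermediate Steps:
$q = - \frac{1227}{2572} \approx -0.47706$
$g{\left(S \right)} = 25$ ($g{\left(S \right)} = -2 + \left(\frac{S}{S} + 26\right) = -2 + \left(1 + 26\right) = -2 + 27 = 25$)
$U{\left(s \right)} = \frac{25}{s}$
$\frac{1}{-8762978 + U{\left(q \right)}} = \frac{1}{-8762978 + \frac{25}{- \frac{1227}{2572}}} = \frac{1}{-8762978 + 25 \left(- \frac{2572}{1227}\right)} = \frac{1}{-8762978 - \frac{64300}{1227}} = \frac{1}{- \frac{10752238306}{1227}} = - \frac{1227}{10752238306}$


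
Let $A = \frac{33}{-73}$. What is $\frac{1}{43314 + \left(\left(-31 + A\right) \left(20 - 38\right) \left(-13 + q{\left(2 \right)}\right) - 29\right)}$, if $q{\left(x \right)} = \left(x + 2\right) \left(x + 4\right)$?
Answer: $\frac{73}{3614413} \approx 2.0197 \cdot 10^{-5}$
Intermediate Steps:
$A = - \frac{33}{73}$ ($A = 33 \left(- \frac{1}{73}\right) = - \frac{33}{73} \approx -0.45205$)
$q{\left(x \right)} = \left(2 + x\right) \left(4 + x\right)$
$\frac{1}{43314 + \left(\left(-31 + A\right) \left(20 - 38\right) \left(-13 + q{\left(2 \right)}\right) - 29\right)} = \frac{1}{43314 - \left(29 - \left(-31 - \frac{33}{73}\right) \left(20 - 38\right) \left(-13 + \left(8 + 2^{2} + 6 \cdot 2\right)\right)\right)} = \frac{1}{43314 - \left(29 + \frac{2296 \left(- 18 \left(-13 + \left(8 + 4 + 12\right)\right)\right)}{73}\right)} = \frac{1}{43314 - \left(29 + \frac{2296 \left(- 18 \left(-13 + 24\right)\right)}{73}\right)} = \frac{1}{43314 - \left(29 + \frac{2296 \left(\left(-18\right) 11\right)}{73}\right)} = \frac{1}{43314 - - \frac{452491}{73}} = \frac{1}{43314 + \left(\frac{454608}{73} - 29\right)} = \frac{1}{43314 + \frac{452491}{73}} = \frac{1}{\frac{3614413}{73}} = \frac{73}{3614413}$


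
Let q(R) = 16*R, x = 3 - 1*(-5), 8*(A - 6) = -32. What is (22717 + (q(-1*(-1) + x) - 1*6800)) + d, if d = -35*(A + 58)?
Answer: 13961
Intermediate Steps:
A = 2 (A = 6 + (⅛)*(-32) = 6 - 4 = 2)
x = 8 (x = 3 + 5 = 8)
d = -2100 (d = -35*(2 + 58) = -35*60 = -2100)
(22717 + (q(-1*(-1) + x) - 1*6800)) + d = (22717 + (16*(-1*(-1) + 8) - 1*6800)) - 2100 = (22717 + (16*(1 + 8) - 6800)) - 2100 = (22717 + (16*9 - 6800)) - 2100 = (22717 + (144 - 6800)) - 2100 = (22717 - 6656) - 2100 = 16061 - 2100 = 13961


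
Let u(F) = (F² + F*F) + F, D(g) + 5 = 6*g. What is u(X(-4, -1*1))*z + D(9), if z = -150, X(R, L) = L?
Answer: -101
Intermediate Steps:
D(g) = -5 + 6*g
u(F) = F + 2*F² (u(F) = (F² + F²) + F = 2*F² + F = F + 2*F²)
u(X(-4, -1*1))*z + D(9) = ((-1*1)*(1 + 2*(-1*1)))*(-150) + (-5 + 6*9) = -(1 + 2*(-1))*(-150) + (-5 + 54) = -(1 - 2)*(-150) + 49 = -1*(-1)*(-150) + 49 = 1*(-150) + 49 = -150 + 49 = -101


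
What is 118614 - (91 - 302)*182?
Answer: 157016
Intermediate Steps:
118614 - (91 - 302)*182 = 118614 - (-211)*182 = 118614 - 1*(-38402) = 118614 + 38402 = 157016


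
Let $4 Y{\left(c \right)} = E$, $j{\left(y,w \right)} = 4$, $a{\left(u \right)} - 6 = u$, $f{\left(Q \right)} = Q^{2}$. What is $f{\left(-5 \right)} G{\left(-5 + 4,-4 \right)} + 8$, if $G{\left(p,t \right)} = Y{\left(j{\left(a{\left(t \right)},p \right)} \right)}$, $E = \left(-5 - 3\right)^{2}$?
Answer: $408$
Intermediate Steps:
$a{\left(u \right)} = 6 + u$
$E = 64$ ($E = \left(-8\right)^{2} = 64$)
$Y{\left(c \right)} = 16$ ($Y{\left(c \right)} = \frac{1}{4} \cdot 64 = 16$)
$G{\left(p,t \right)} = 16$
$f{\left(-5 \right)} G{\left(-5 + 4,-4 \right)} + 8 = \left(-5\right)^{2} \cdot 16 + 8 = 25 \cdot 16 + 8 = 400 + 8 = 408$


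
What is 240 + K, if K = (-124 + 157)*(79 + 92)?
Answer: 5883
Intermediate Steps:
K = 5643 (K = 33*171 = 5643)
240 + K = 240 + 5643 = 5883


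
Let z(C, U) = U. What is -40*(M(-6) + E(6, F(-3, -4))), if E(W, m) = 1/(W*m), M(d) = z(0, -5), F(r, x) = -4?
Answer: 605/3 ≈ 201.67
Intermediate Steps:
M(d) = -5
E(W, m) = 1/(W*m)
-40*(M(-6) + E(6, F(-3, -4))) = -40*(-5 + 1/(6*(-4))) = -40*(-5 + (⅙)*(-¼)) = -40*(-5 - 1/24) = -40*(-121/24) = 605/3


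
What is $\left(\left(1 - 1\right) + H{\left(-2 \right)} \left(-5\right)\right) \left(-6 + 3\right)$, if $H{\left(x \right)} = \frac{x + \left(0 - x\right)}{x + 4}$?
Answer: $0$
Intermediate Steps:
$H{\left(x \right)} = 0$ ($H{\left(x \right)} = \frac{x - x}{4 + x} = \frac{0}{4 + x} = 0$)
$\left(\left(1 - 1\right) + H{\left(-2 \right)} \left(-5\right)\right) \left(-6 + 3\right) = \left(\left(1 - 1\right) + 0 \left(-5\right)\right) \left(-6 + 3\right) = \left(\left(1 - 1\right) + 0\right) \left(-3\right) = \left(0 + 0\right) \left(-3\right) = 0 \left(-3\right) = 0$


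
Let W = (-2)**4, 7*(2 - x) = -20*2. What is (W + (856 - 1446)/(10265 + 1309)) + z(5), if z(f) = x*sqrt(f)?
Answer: 92297/5787 + 54*sqrt(5)/7 ≈ 33.199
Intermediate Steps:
x = 54/7 (x = 2 - (-20)*2/7 = 2 - 1/7*(-40) = 2 + 40/7 = 54/7 ≈ 7.7143)
W = 16
z(f) = 54*sqrt(f)/7
(W + (856 - 1446)/(10265 + 1309)) + z(5) = (16 + (856 - 1446)/(10265 + 1309)) + 54*sqrt(5)/7 = (16 - 590/11574) + 54*sqrt(5)/7 = (16 - 590*1/11574) + 54*sqrt(5)/7 = (16 - 295/5787) + 54*sqrt(5)/7 = 92297/5787 + 54*sqrt(5)/7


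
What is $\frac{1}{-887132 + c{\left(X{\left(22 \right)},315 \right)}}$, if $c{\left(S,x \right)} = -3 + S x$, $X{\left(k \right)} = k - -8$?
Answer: $- \frac{1}{877685} \approx -1.1394 \cdot 10^{-6}$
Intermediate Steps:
$X{\left(k \right)} = 8 + k$ ($X{\left(k \right)} = k + 8 = 8 + k$)
$\frac{1}{-887132 + c{\left(X{\left(22 \right)},315 \right)}} = \frac{1}{-887132 - \left(3 - \left(8 + 22\right) 315\right)} = \frac{1}{-887132 + \left(-3 + 30 \cdot 315\right)} = \frac{1}{-887132 + \left(-3 + 9450\right)} = \frac{1}{-887132 + 9447} = \frac{1}{-877685} = - \frac{1}{877685}$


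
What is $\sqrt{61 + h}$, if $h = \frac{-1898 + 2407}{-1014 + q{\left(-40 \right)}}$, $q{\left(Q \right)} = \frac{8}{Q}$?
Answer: $\frac{\sqrt{1555711806}}{5071} \approx 7.7781$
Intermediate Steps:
$h = - \frac{2545}{5071}$ ($h = \frac{-1898 + 2407}{-1014 + \frac{8}{-40}} = \frac{509}{-1014 + 8 \left(- \frac{1}{40}\right)} = \frac{509}{-1014 - \frac{1}{5}} = \frac{509}{- \frac{5071}{5}} = 509 \left(- \frac{5}{5071}\right) = - \frac{2545}{5071} \approx -0.50187$)
$\sqrt{61 + h} = \sqrt{61 - \frac{2545}{5071}} = \sqrt{\frac{306786}{5071}} = \frac{\sqrt{1555711806}}{5071}$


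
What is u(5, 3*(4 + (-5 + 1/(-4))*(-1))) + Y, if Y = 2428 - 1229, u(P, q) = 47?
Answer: 1246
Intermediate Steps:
Y = 1199
u(5, 3*(4 + (-5 + 1/(-4))*(-1))) + Y = 47 + 1199 = 1246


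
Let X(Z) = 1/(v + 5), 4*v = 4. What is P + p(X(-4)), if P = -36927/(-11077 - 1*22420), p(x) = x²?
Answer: 1362869/1205892 ≈ 1.1302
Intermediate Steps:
v = 1 (v = (¼)*4 = 1)
X(Z) = ⅙ (X(Z) = 1/(1 + 5) = 1/6 = ⅙)
P = 36927/33497 (P = -36927/(-11077 - 22420) = -36927/(-33497) = -36927*(-1/33497) = 36927/33497 ≈ 1.1024)
P + p(X(-4)) = 36927/33497 + (⅙)² = 36927/33497 + 1/36 = 1362869/1205892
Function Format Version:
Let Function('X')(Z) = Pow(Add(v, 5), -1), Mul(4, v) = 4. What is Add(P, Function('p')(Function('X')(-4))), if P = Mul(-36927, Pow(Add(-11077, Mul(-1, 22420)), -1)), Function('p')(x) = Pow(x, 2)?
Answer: Rational(1362869, 1205892) ≈ 1.1302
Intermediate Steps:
v = 1 (v = Mul(Rational(1, 4), 4) = 1)
Function('X')(Z) = Rational(1, 6) (Function('X')(Z) = Pow(Add(1, 5), -1) = Pow(6, -1) = Rational(1, 6))
P = Rational(36927, 33497) (P = Mul(-36927, Pow(Add(-11077, -22420), -1)) = Mul(-36927, Pow(-33497, -1)) = Mul(-36927, Rational(-1, 33497)) = Rational(36927, 33497) ≈ 1.1024)
Add(P, Function('p')(Function('X')(-4))) = Add(Rational(36927, 33497), Pow(Rational(1, 6), 2)) = Add(Rational(36927, 33497), Rational(1, 36)) = Rational(1362869, 1205892)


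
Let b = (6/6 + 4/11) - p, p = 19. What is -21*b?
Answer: 4074/11 ≈ 370.36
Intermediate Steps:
b = -194/11 (b = (6/6 + 4/11) - 1*19 = (6*(1/6) + 4*(1/11)) - 19 = (1 + 4/11) - 19 = 15/11 - 19 = -194/11 ≈ -17.636)
-21*b = -21*(-194/11) = 4074/11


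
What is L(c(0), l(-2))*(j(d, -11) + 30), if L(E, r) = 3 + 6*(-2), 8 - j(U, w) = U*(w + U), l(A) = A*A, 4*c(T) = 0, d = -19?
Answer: 4788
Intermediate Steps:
c(T) = 0 (c(T) = (1/4)*0 = 0)
l(A) = A**2
j(U, w) = 8 - U*(U + w) (j(U, w) = 8 - U*(w + U) = 8 - U*(U + w))
L(E, r) = -9 (L(E, r) = 3 - 12 = -9)
L(c(0), l(-2))*(j(d, -11) + 30) = -9*((8 - 1*(-19)**2 - 1*(-19)*(-11)) + 30) = -9*((8 - 1*361 - 209) + 30) = -9*((8 - 361 - 209) + 30) = -9*(-562 + 30) = -9*(-532) = 4788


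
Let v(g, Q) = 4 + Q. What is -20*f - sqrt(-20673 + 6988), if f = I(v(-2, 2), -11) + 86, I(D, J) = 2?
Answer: -1760 - I*sqrt(13685) ≈ -1760.0 - 116.98*I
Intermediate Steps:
f = 88 (f = 2 + 86 = 88)
-20*f - sqrt(-20673 + 6988) = -20*88 - sqrt(-20673 + 6988) = -1760 - sqrt(-13685) = -1760 - I*sqrt(13685)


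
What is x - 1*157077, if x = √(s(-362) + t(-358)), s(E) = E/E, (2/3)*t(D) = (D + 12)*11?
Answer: -157077 + 2*I*√1427 ≈ -1.5708e+5 + 75.551*I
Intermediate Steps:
t(D) = 198 + 33*D/2 (t(D) = 3*((D + 12)*11)/2 = 3*((12 + D)*11)/2 = 3*(132 + 11*D)/2 = 198 + 33*D/2)
s(E) = 1
x = 2*I*√1427 (x = √(1 + (198 + (33/2)*(-358))) = √(1 + (198 - 5907)) = √(1 - 5709) = √(-5708) = 2*I*√1427 ≈ 75.551*I)
x - 1*157077 = 2*I*√1427 - 1*157077 = 2*I*√1427 - 157077 = -157077 + 2*I*√1427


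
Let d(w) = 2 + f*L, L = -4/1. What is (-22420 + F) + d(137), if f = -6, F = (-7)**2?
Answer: -22345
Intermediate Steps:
F = 49
L = -4 (L = -4*1 = -4)
d(w) = 26 (d(w) = 2 - 6*(-4) = 2 + 24 = 26)
(-22420 + F) + d(137) = (-22420 + 49) + 26 = -22371 + 26 = -22345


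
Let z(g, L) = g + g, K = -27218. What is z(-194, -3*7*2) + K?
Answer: -27606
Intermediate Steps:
z(g, L) = 2*g
z(-194, -3*7*2) + K = 2*(-194) - 27218 = -388 - 27218 = -27606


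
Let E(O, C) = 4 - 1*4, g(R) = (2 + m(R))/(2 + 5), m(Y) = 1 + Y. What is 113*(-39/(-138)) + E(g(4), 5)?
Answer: 1469/46 ≈ 31.935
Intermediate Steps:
g(R) = 3/7 + R/7 (g(R) = (2 + (1 + R))/(2 + 5) = (3 + R)/7 = (3 + R)*(⅐) = 3/7 + R/7)
E(O, C) = 0 (E(O, C) = 4 - 4 = 0)
113*(-39/(-138)) + E(g(4), 5) = 113*(-39/(-138)) + 0 = 113*(-39*(-1/138)) + 0 = 113*(13/46) + 0 = 1469/46 + 0 = 1469/46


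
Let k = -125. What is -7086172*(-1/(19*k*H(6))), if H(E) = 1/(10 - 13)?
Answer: 21258516/2375 ≈ 8951.0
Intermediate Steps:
H(E) = -1/3 (H(E) = 1/(-3) = -1/3)
-7086172*(-1/(19*k*H(6))) = -7086172/(-125*(-1/3)*(-19)) = -7086172/((125/3)*(-19)) = -7086172/(-2375/3) = -7086172*(-3/2375) = 21258516/2375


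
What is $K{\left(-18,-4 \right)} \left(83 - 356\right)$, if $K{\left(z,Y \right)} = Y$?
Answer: $1092$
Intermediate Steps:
$K{\left(-18,-4 \right)} \left(83 - 356\right) = - 4 \left(83 - 356\right) = \left(-4\right) \left(-273\right) = 1092$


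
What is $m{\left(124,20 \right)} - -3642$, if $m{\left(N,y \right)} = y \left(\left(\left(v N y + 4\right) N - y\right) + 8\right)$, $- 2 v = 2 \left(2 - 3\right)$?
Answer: $6163722$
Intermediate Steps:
$v = 1$ ($v = - \frac{2 \left(2 - 3\right)}{2} = - \frac{2 \left(-1\right)}{2} = \left(- \frac{1}{2}\right) \left(-2\right) = 1$)
$m{\left(N,y \right)} = y \left(8 - y + N \left(4 + N y\right)\right)$ ($m{\left(N,y \right)} = y \left(\left(\left(1 N y + 4\right) N - y\right) + 8\right) = y \left(\left(\left(N y + 4\right) N - y\right) + 8\right) = y \left(\left(\left(4 + N y\right) N - y\right) + 8\right) = y \left(\left(N \left(4 + N y\right) - y\right) + 8\right) = y \left(\left(- y + N \left(4 + N y\right)\right) + 8\right) = y \left(8 - y + N \left(4 + N y\right)\right)$)
$m{\left(124,20 \right)} - -3642 = 20 \left(8 - 20 + 4 \cdot 124 + 20 \cdot 124^{2}\right) - -3642 = 20 \left(8 - 20 + 496 + 20 \cdot 15376\right) + 3642 = 20 \left(8 - 20 + 496 + 307520\right) + 3642 = 20 \cdot 308004 + 3642 = 6160080 + 3642 = 6163722$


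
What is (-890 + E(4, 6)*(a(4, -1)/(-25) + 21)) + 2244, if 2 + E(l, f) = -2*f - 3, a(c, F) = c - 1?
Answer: 24976/25 ≈ 999.04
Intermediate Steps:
a(c, F) = -1 + c
E(l, f) = -5 - 2*f (E(l, f) = -2 + (-2*f - 3) = -2 + (-3 - 2*f) = -5 - 2*f)
(-890 + E(4, 6)*(a(4, -1)/(-25) + 21)) + 2244 = (-890 + (-5 - 2*6)*((-1 + 4)/(-25) + 21)) + 2244 = (-890 + (-5 - 12)*(3*(-1/25) + 21)) + 2244 = (-890 - 17*(-3/25 + 21)) + 2244 = (-890 - 17*522/25) + 2244 = (-890 - 8874/25) + 2244 = -31124/25 + 2244 = 24976/25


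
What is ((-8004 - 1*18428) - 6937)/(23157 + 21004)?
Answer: -33369/44161 ≈ -0.75562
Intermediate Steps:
((-8004 - 1*18428) - 6937)/(23157 + 21004) = ((-8004 - 18428) - 6937)/44161 = (-26432 - 6937)*(1/44161) = -33369*1/44161 = -33369/44161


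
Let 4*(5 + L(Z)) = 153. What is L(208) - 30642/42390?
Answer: 919217/28260 ≈ 32.527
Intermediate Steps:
L(Z) = 133/4 (L(Z) = -5 + (¼)*153 = -5 + 153/4 = 133/4)
L(208) - 30642/42390 = 133/4 - 30642/42390 = 133/4 - 30642*1/42390 = 133/4 - 5107/7065 = 919217/28260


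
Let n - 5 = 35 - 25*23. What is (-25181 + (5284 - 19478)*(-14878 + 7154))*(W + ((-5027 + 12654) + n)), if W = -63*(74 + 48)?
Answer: -65107909350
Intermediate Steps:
n = -535 (n = 5 + (35 - 25*23) = 5 + (35 - 575) = 5 - 540 = -535)
W = -7686 (W = -63*122 = -7686)
(-25181 + (5284 - 19478)*(-14878 + 7154))*(W + ((-5027 + 12654) + n)) = (-25181 + (5284 - 19478)*(-14878 + 7154))*(-7686 + ((-5027 + 12654) - 535)) = (-25181 - 14194*(-7724))*(-7686 + (7627 - 535)) = (-25181 + 109634456)*(-7686 + 7092) = 109609275*(-594) = -65107909350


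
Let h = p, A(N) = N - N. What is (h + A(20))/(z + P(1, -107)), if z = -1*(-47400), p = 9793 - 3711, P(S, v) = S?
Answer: 6082/47401 ≈ 0.12831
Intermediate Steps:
A(N) = 0
p = 6082
h = 6082
z = 47400
(h + A(20))/(z + P(1, -107)) = (6082 + 0)/(47400 + 1) = 6082/47401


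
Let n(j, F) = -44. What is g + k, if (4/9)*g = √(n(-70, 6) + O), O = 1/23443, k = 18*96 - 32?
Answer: 1696 + 2097*I*√445417/93772 ≈ 1696.0 + 14.925*I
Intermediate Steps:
k = 1696 (k = 1728 - 32 = 1696)
O = 1/23443 ≈ 4.2657e-5
g = 2097*I*√445417/93772 (g = 9*√(-44 + 1/23443)/4 = 9*√(-1031491/23443)/4 = 9*(233*I*√445417/23443)/4 = 2097*I*√445417/93772 ≈ 14.925*I)
g + k = 2097*I*√445417/93772 + 1696 = 1696 + 2097*I*√445417/93772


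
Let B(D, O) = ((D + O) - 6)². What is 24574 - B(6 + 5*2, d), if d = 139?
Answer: 2373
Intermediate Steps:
B(D, O) = (-6 + D + O)²
24574 - B(6 + 5*2, d) = 24574 - (-6 + (6 + 5*2) + 139)² = 24574 - (-6 + (6 + 10) + 139)² = 24574 - (-6 + 16 + 139)² = 24574 - 1*149² = 24574 - 1*22201 = 24574 - 22201 = 2373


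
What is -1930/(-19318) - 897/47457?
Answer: 12377294/152795721 ≈ 0.081005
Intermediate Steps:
-1930/(-19318) - 897/47457 = -1930*(-1/19318) - 897*1/47457 = 965/9659 - 299/15819 = 12377294/152795721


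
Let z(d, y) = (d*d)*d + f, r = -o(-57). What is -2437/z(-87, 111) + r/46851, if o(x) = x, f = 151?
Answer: 2198579/447021008 ≈ 0.0049183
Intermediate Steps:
r = 57 (r = -1*(-57) = 57)
z(d, y) = 151 + d**3 (z(d, y) = (d*d)*d + 151 = d**2*d + 151 = d**3 + 151 = 151 + d**3)
-2437/z(-87, 111) + r/46851 = -2437/(151 + (-87)**3) + 57/46851 = -2437/(151 - 658503) + 57*(1/46851) = -2437/(-658352) + 19/15617 = -2437*(-1/658352) + 19/15617 = 2437/658352 + 19/15617 = 2198579/447021008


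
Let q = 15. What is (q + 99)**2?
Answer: 12996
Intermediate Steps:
(q + 99)**2 = (15 + 99)**2 = 114**2 = 12996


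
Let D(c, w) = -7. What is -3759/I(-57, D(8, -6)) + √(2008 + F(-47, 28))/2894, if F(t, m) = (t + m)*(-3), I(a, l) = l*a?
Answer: -179/19 + √2065/2894 ≈ -9.4053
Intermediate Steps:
I(a, l) = a*l
F(t, m) = -3*m - 3*t (F(t, m) = (m + t)*(-3) = -3*m - 3*t)
-3759/I(-57, D(8, -6)) + √(2008 + F(-47, 28))/2894 = -3759/((-57*(-7))) + √(2008 + (-3*28 - 3*(-47)))/2894 = -3759/399 + √(2008 + (-84 + 141))*(1/2894) = -3759*1/399 + √(2008 + 57)*(1/2894) = -179/19 + √2065*(1/2894) = -179/19 + √2065/2894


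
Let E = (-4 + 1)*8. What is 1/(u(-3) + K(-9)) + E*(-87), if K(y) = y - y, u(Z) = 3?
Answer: 6265/3 ≈ 2088.3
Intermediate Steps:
K(y) = 0
E = -24 (E = -3*8 = -24)
1/(u(-3) + K(-9)) + E*(-87) = 1/(3 + 0) - 24*(-87) = 1/3 + 2088 = ⅓ + 2088 = 6265/3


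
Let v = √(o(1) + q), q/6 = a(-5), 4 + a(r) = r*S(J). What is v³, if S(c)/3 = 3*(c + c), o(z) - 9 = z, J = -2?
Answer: 1066*√1066 ≈ 34805.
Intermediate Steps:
o(z) = 9 + z
S(c) = 18*c (S(c) = 3*(3*(c + c)) = 3*(3*(2*c)) = 3*(6*c) = 18*c)
a(r) = -4 - 36*r (a(r) = -4 + r*(18*(-2)) = -4 + r*(-36) = -4 - 36*r)
q = 1056 (q = 6*(-4 - 36*(-5)) = 6*(-4 + 180) = 6*176 = 1056)
v = √1066 (v = √((9 + 1) + 1056) = √(10 + 1056) = √1066 ≈ 32.650)
v³ = (√1066)³ = 1066*√1066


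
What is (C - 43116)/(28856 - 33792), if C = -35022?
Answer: 39069/2468 ≈ 15.830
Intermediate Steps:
(C - 43116)/(28856 - 33792) = (-35022 - 43116)/(28856 - 33792) = -78138/(-4936) = -78138*(-1/4936) = 39069/2468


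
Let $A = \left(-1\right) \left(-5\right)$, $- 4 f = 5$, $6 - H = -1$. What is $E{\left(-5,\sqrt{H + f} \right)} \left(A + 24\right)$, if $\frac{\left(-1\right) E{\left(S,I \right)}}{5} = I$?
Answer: $- \frac{145 \sqrt{23}}{2} \approx -347.7$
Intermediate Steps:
$H = 7$ ($H = 6 - -1 = 6 + 1 = 7$)
$f = - \frac{5}{4}$ ($f = \left(- \frac{1}{4}\right) 5 = - \frac{5}{4} \approx -1.25$)
$E{\left(S,I \right)} = - 5 I$
$A = 5$
$E{\left(-5,\sqrt{H + f} \right)} \left(A + 24\right) = - 5 \sqrt{7 - \frac{5}{4}} \left(5 + 24\right) = - 5 \sqrt{\frac{23}{4}} \cdot 29 = - 5 \frac{\sqrt{23}}{2} \cdot 29 = - \frac{5 \sqrt{23}}{2} \cdot 29 = - \frac{145 \sqrt{23}}{2}$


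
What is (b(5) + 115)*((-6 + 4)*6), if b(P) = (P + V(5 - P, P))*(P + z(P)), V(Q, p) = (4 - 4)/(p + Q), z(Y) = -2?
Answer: -1560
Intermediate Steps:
V(Q, p) = 0 (V(Q, p) = 0/(Q + p) = 0)
b(P) = P*(-2 + P) (b(P) = (P + 0)*(P - 2) = P*(-2 + P))
(b(5) + 115)*((-6 + 4)*6) = (5*(-2 + 5) + 115)*((-6 + 4)*6) = (5*3 + 115)*(-2*6) = (15 + 115)*(-12) = 130*(-12) = -1560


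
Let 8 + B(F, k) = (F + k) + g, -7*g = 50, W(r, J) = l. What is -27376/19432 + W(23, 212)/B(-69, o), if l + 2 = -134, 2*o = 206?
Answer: -691028/80157 ≈ -8.6209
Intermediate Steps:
o = 103 (o = (½)*206 = 103)
l = -136 (l = -2 - 134 = -136)
W(r, J) = -136
g = -50/7 (g = -⅐*50 = -50/7 ≈ -7.1429)
B(F, k) = -106/7 + F + k (B(F, k) = -8 + ((F + k) - 50/7) = -8 + (-50/7 + F + k) = -106/7 + F + k)
-27376/19432 + W(23, 212)/B(-69, o) = -27376/19432 - 136/(-106/7 - 69 + 103) = -27376*1/19432 - 136/132/7 = -3422/2429 - 136*7/132 = -3422/2429 - 238/33 = -691028/80157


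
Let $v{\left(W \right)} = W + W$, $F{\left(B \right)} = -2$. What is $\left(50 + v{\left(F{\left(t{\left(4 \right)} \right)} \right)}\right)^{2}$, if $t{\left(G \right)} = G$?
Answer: $2116$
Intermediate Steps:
$v{\left(W \right)} = 2 W$
$\left(50 + v{\left(F{\left(t{\left(4 \right)} \right)} \right)}\right)^{2} = \left(50 + 2 \left(-2\right)\right)^{2} = \left(50 - 4\right)^{2} = 46^{2} = 2116$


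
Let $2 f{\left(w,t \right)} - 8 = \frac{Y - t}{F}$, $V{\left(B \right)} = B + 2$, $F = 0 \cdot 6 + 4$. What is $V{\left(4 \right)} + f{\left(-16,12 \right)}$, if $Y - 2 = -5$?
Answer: $\frac{65}{8} \approx 8.125$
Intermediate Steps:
$Y = -3$ ($Y = 2 - 5 = -3$)
$F = 4$ ($F = 0 + 4 = 4$)
$V{\left(B \right)} = 2 + B$
$f{\left(w,t \right)} = \frac{29}{8} - \frac{t}{8}$ ($f{\left(w,t \right)} = 4 + \frac{\left(-3 - t\right) \frac{1}{4}}{2} = 4 + \frac{- \frac{3}{4} - \frac{t}{4}}{2} = 4 - \left(\frac{3}{8} + \frac{t}{8}\right) = \frac{29}{8} - \frac{t}{8}$)
$V{\left(4 \right)} + f{\left(-16,12 \right)} = \left(2 + 4\right) + \left(\frac{29}{8} - \frac{3}{2}\right) = 6 + \left(\frac{29}{8} - \frac{3}{2}\right) = 6 + \frac{17}{8} = \frac{65}{8}$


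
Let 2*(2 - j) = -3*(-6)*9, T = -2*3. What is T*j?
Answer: 474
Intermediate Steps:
T = -6
j = -79 (j = 2 - (-3*(-6))*9/2 = 2 - 9*9 = 2 - ½*162 = 2 - 81 = -79)
T*j = -6*(-79) = 474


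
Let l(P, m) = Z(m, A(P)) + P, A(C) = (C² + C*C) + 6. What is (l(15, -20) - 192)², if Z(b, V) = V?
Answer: 77841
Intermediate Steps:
A(C) = 6 + 2*C² (A(C) = (C² + C²) + 6 = 2*C² + 6 = 6 + 2*C²)
l(P, m) = 6 + P + 2*P² (l(P, m) = (6 + 2*P²) + P = 6 + P + 2*P²)
(l(15, -20) - 192)² = ((6 + 15 + 2*15²) - 192)² = ((6 + 15 + 2*225) - 192)² = ((6 + 15 + 450) - 192)² = (471 - 192)² = 279² = 77841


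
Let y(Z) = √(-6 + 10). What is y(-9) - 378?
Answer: -376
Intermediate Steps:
y(Z) = 2 (y(Z) = √4 = 2)
y(-9) - 378 = 2 - 378 = -376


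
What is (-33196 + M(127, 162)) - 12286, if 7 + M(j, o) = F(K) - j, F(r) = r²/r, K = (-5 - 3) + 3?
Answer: -45621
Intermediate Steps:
K = -5 (K = -8 + 3 = -5)
F(r) = r
M(j, o) = -12 - j (M(j, o) = -7 + (-5 - j) = -12 - j)
(-33196 + M(127, 162)) - 12286 = (-33196 + (-12 - 1*127)) - 12286 = (-33196 + (-12 - 127)) - 12286 = (-33196 - 139) - 12286 = -33335 - 12286 = -45621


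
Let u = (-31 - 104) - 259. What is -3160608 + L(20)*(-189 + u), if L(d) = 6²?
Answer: -3181596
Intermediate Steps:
L(d) = 36
u = -394 (u = -135 - 259 = -394)
-3160608 + L(20)*(-189 + u) = -3160608 + 36*(-189 - 394) = -3160608 + 36*(-583) = -3160608 - 20988 = -3181596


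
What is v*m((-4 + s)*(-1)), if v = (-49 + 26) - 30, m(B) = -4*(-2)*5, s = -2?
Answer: -2120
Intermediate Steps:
m(B) = 40 (m(B) = 8*5 = 40)
v = -53 (v = -23 - 30 = -53)
v*m((-4 + s)*(-1)) = -53*40 = -2120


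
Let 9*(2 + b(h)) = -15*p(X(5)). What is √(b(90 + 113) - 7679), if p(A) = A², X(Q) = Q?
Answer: 8*I*√1086/3 ≈ 87.879*I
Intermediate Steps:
b(h) = -131/3 (b(h) = -2 + (-15*5²)/9 = -2 + (-15*25)/9 = -2 + (⅑)*(-375) = -2 - 125/3 = -131/3)
√(b(90 + 113) - 7679) = √(-131/3 - 7679) = √(-23168/3) = 8*I*√1086/3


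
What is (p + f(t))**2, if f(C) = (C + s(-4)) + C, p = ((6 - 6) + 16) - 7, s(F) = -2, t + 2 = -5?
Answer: 49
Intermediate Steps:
t = -7 (t = -2 - 5 = -7)
p = 9 (p = (0 + 16) - 7 = 16 - 7 = 9)
f(C) = -2 + 2*C (f(C) = (C - 2) + C = (-2 + C) + C = -2 + 2*C)
(p + f(t))**2 = (9 + (-2 + 2*(-7)))**2 = (9 + (-2 - 14))**2 = (9 - 16)**2 = (-7)**2 = 49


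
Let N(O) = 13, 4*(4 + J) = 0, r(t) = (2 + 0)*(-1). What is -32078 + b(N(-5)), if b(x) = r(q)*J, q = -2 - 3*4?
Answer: -32070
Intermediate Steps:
q = -14 (q = -2 - 12 = -14)
r(t) = -2 (r(t) = 2*(-1) = -2)
J = -4 (J = -4 + (¼)*0 = -4 + 0 = -4)
b(x) = 8 (b(x) = -2*(-4) = 8)
-32078 + b(N(-5)) = -32078 + 8 = -32070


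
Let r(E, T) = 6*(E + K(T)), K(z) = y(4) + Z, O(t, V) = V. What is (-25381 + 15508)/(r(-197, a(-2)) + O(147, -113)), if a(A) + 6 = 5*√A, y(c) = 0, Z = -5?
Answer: 9873/1325 ≈ 7.4513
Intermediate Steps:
K(z) = -5 (K(z) = 0 - 5 = -5)
a(A) = -6 + 5*√A
r(E, T) = -30 + 6*E (r(E, T) = 6*(E - 5) = 6*(-5 + E) = -30 + 6*E)
(-25381 + 15508)/(r(-197, a(-2)) + O(147, -113)) = (-25381 + 15508)/((-30 + 6*(-197)) - 113) = -9873/((-30 - 1182) - 113) = -9873/(-1212 - 113) = -9873/(-1325) = -9873*(-1/1325) = 9873/1325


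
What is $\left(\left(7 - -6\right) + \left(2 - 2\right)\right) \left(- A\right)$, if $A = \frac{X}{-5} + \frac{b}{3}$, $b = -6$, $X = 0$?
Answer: $26$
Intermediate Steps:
$A = -2$ ($A = \frac{0}{-5} - \frac{6}{3} = 0 \left(- \frac{1}{5}\right) - 2 = 0 - 2 = -2$)
$\left(\left(7 - -6\right) + \left(2 - 2\right)\right) \left(- A\right) = \left(\left(7 - -6\right) + \left(2 - 2\right)\right) \left(\left(-1\right) \left(-2\right)\right) = \left(\left(7 + 6\right) + 0\right) 2 = \left(13 + 0\right) 2 = 13 \cdot 2 = 26$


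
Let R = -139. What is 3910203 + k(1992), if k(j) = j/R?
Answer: 543516225/139 ≈ 3.9102e+6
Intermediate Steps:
k(j) = -j/139 (k(j) = j/(-139) = j*(-1/139) = -j/139)
3910203 + k(1992) = 3910203 - 1/139*1992 = 3910203 - 1992/139 = 543516225/139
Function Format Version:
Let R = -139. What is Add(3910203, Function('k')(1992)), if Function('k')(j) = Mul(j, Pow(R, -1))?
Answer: Rational(543516225, 139) ≈ 3.9102e+6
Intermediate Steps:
Function('k')(j) = Mul(Rational(-1, 139), j) (Function('k')(j) = Mul(j, Pow(-139, -1)) = Mul(j, Rational(-1, 139)) = Mul(Rational(-1, 139), j))
Add(3910203, Function('k')(1992)) = Add(3910203, Mul(Rational(-1, 139), 1992)) = Add(3910203, Rational(-1992, 139)) = Rational(543516225, 139)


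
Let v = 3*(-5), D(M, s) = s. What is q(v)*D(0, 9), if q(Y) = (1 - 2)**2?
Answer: 9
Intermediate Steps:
v = -15
q(Y) = 1 (q(Y) = (-1)**2 = 1)
q(v)*D(0, 9) = 1*9 = 9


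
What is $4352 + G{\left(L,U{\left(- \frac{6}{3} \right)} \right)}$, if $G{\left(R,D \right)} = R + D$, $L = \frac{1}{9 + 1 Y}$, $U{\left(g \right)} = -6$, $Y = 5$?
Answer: $\frac{60845}{14} \approx 4346.1$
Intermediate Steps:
$L = \frac{1}{14}$ ($L = \frac{1}{9 + 1 \cdot 5} = \frac{1}{9 + 5} = \frac{1}{14} \approx 0.071429$)
$G{\left(R,D \right)} = D + R$
$4352 + G{\left(L,U{\left(- \frac{6}{3} \right)} \right)} = 4352 + \left(-6 + \frac{1}{14}\right) = 4352 - \frac{83}{14} = \frac{60845}{14}$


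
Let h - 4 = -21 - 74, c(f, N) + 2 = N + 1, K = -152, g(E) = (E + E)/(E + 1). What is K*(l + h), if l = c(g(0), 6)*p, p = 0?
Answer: 13832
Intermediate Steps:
g(E) = 2*E/(1 + E) (g(E) = (2*E)/(1 + E) = 2*E/(1 + E))
c(f, N) = -1 + N (c(f, N) = -2 + (N + 1) = -2 + (1 + N) = -1 + N)
l = 0 (l = (-1 + 6)*0 = 5*0 = 0)
h = -91 (h = 4 + (-21 - 74) = 4 - 95 = -91)
K*(l + h) = -152*(0 - 91) = -152*(-91) = 13832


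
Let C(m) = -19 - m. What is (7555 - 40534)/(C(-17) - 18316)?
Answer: 10993/6106 ≈ 1.8004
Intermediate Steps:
(7555 - 40534)/(C(-17) - 18316) = (7555 - 40534)/((-19 - 1*(-17)) - 18316) = -32979/((-19 + 17) - 18316) = -32979/(-2 - 18316) = -32979/(-18318) = -32979*(-1/18318) = 10993/6106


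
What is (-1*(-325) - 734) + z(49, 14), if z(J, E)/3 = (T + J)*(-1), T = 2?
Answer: -562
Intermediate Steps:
z(J, E) = -6 - 3*J (z(J, E) = 3*((2 + J)*(-1)) = 3*(-2 - J) = -6 - 3*J)
(-1*(-325) - 734) + z(49, 14) = (-1*(-325) - 734) + (-6 - 3*49) = (325 - 734) + (-6 - 147) = -409 - 153 = -562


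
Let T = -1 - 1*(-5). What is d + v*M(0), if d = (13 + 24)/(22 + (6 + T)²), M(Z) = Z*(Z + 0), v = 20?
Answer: 37/122 ≈ 0.30328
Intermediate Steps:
T = 4 (T = -1 + 5 = 4)
M(Z) = Z² (M(Z) = Z*Z = Z²)
d = 37/122 (d = (13 + 24)/(22 + (6 + 4)²) = 37/(22 + 10²) = 37/(22 + 100) = 37/122 ≈ 0.30328)
d + v*M(0) = 37/122 + 20*0² = 37/122 + 20*0 = 37/122 + 0 = 37/122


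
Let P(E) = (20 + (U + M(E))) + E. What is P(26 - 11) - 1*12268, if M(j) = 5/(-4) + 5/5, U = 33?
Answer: -48801/4 ≈ -12200.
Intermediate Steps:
M(j) = -¼ (M(j) = 5*(-¼) + 5*(⅕) = -5/4 + 1 = -¼)
P(E) = 211/4 + E (P(E) = (20 + (33 - ¼)) + E = (20 + 131/4) + E = 211/4 + E)
P(26 - 11) - 1*12268 = (211/4 + (26 - 11)) - 1*12268 = (211/4 + 15) - 12268 = 271/4 - 12268 = -48801/4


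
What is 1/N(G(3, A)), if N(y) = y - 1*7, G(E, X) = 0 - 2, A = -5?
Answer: -⅑ ≈ -0.11111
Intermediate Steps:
G(E, X) = -2
N(y) = -7 + y (N(y) = y - 7 = -7 + y)
1/N(G(3, A)) = 1/(-7 - 2) = 1/(-9) = -⅑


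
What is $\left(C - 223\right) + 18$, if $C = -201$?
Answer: $-406$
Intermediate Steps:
$\left(C - 223\right) + 18 = \left(-201 - 223\right) + 18 = -424 + 18 = -406$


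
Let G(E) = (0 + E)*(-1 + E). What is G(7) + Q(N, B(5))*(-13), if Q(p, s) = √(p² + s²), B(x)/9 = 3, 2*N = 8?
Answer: 42 - 13*√745 ≈ -312.83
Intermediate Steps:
N = 4 (N = (½)*8 = 4)
B(x) = 27 (B(x) = 9*3 = 27)
G(E) = E*(-1 + E)
G(7) + Q(N, B(5))*(-13) = 7*(-1 + 7) + √(4² + 27²)*(-13) = 7*6 + √(16 + 729)*(-13) = 42 + √745*(-13) = 42 - 13*√745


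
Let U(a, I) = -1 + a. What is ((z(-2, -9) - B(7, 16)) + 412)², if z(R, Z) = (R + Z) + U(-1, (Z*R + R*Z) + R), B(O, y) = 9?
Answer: 152100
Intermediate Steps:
z(R, Z) = -2 + R + Z (z(R, Z) = (R + Z) + (-1 - 1) = (R + Z) - 2 = -2 + R + Z)
((z(-2, -9) - B(7, 16)) + 412)² = (((-2 - 2 - 9) - 1*9) + 412)² = ((-13 - 9) + 412)² = (-22 + 412)² = 390² = 152100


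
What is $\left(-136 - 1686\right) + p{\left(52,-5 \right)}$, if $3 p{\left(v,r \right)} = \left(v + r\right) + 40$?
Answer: $-1793$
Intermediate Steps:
$p{\left(v,r \right)} = \frac{40}{3} + \frac{r}{3} + \frac{v}{3}$ ($p{\left(v,r \right)} = \frac{\left(v + r\right) + 40}{3} = \frac{\left(r + v\right) + 40}{3} = \frac{40 + r + v}{3} = \frac{40}{3} + \frac{r}{3} + \frac{v}{3}$)
$\left(-136 - 1686\right) + p{\left(52,-5 \right)} = \left(-136 - 1686\right) + \left(\frac{40}{3} + \frac{1}{3} \left(-5\right) + \frac{1}{3} \cdot 52\right) = -1822 + \left(\frac{40}{3} - \frac{5}{3} + \frac{52}{3}\right) = -1822 + 29 = -1793$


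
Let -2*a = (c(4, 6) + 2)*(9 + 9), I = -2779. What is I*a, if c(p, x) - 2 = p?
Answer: 200088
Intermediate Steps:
c(p, x) = 2 + p
a = -72 (a = -((2 + 4) + 2)*(9 + 9)/2 = -(6 + 2)*18/2 = -4*18 = -½*144 = -72)
I*a = -2779*(-72) = 200088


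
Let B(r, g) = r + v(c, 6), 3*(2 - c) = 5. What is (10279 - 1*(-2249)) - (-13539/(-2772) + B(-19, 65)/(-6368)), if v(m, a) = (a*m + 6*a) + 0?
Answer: 18421607917/1471008 ≈ 12523.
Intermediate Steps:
c = ⅓ (c = 2 - ⅓*5 = 2 - 5/3 = ⅓ ≈ 0.33333)
v(m, a) = 6*a + a*m (v(m, a) = (6*a + a*m) + 0 = 6*a + a*m)
B(r, g) = 38 + r (B(r, g) = r + 6*(6 + ⅓) = r + 6*(19/3) = r + 38 = 38 + r)
(10279 - 1*(-2249)) - (-13539/(-2772) + B(-19, 65)/(-6368)) = (10279 - 1*(-2249)) - (-13539/(-2772) + (38 - 19)/(-6368)) = (10279 + 2249) - (-13539*(-1/2772) + 19*(-1/6368)) = 12528 - (4513/924 - 19/6368) = 12528 - 1*7180307/1471008 = 12528 - 7180307/1471008 = 18421607917/1471008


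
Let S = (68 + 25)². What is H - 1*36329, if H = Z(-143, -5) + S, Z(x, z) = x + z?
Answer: -27828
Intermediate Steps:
S = 8649 (S = 93² = 8649)
H = 8501 (H = (-143 - 5) + 8649 = -148 + 8649 = 8501)
H - 1*36329 = 8501 - 1*36329 = 8501 - 36329 = -27828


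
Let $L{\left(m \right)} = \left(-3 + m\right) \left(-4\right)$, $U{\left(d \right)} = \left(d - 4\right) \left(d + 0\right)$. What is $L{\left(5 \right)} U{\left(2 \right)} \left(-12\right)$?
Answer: $-384$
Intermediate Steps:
$U{\left(d \right)} = d \left(-4 + d\right)$ ($U{\left(d \right)} = \left(-4 + d\right) d = d \left(-4 + d\right)$)
$L{\left(m \right)} = 12 - 4 m$
$L{\left(5 \right)} U{\left(2 \right)} \left(-12\right) = \left(12 - 20\right) 2 \left(-4 + 2\right) \left(-12\right) = \left(12 - 20\right) 2 \left(-2\right) \left(-12\right) = \left(-8\right) \left(-4\right) \left(-12\right) = 32 \left(-12\right) = -384$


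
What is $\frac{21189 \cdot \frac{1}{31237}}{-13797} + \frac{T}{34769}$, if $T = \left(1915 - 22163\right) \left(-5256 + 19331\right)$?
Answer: $- \frac{5848779186617321}{713554069221} \approx -8196.7$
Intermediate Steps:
$T = -284990600$ ($T = \left(-20248\right) 14075 = -284990600$)
$\frac{21189 \cdot \frac{1}{31237}}{-13797} + \frac{T}{34769} = \frac{21189 \cdot \frac{1}{31237}}{-13797} - \frac{284990600}{34769} = 21189 \cdot \frac{1}{31237} \left(- \frac{1}{13797}\right) - \frac{284990600}{34769} = \frac{21189}{31237} \left(- \frac{1}{13797}\right) - \frac{284990600}{34769} = - \frac{1009}{20522709} - \frac{284990600}{34769} = - \frac{5848779186617321}{713554069221}$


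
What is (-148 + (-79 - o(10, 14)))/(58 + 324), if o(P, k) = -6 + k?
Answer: -235/382 ≈ -0.61518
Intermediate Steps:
(-148 + (-79 - o(10, 14)))/(58 + 324) = (-148 + (-79 - (-6 + 14)))/(58 + 324) = (-148 + (-79 - 1*8))/382 = (-148 + (-79 - 8))*(1/382) = (-148 - 87)*(1/382) = -235*1/382 = -235/382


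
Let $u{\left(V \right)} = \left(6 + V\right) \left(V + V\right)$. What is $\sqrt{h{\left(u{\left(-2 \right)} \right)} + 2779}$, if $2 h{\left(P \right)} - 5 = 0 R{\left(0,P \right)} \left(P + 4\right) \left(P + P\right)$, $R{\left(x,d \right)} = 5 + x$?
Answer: $\frac{\sqrt{11126}}{2} \approx 52.74$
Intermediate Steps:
$u{\left(V \right)} = 2 V \left(6 + V\right)$ ($u{\left(V \right)} = \left(6 + V\right) 2 V = 2 V \left(6 + V\right)$)
$h{\left(P \right)} = \frac{5}{2}$ ($h{\left(P \right)} = \frac{5}{2} + \frac{0 \left(5 + 0\right) \left(P + 4\right) \left(P + P\right)}{2} = \frac{5}{2} + \frac{0 \cdot 5 \left(4 + P\right) 2 P}{2} = \frac{5}{2} + \frac{0 \cdot 2 P \left(4 + P\right)}{2} = \frac{5}{2} + \frac{1}{2} \cdot 0 = \frac{5}{2} + 0 = \frac{5}{2}$)
$\sqrt{h{\left(u{\left(-2 \right)} \right)} + 2779} = \sqrt{\frac{5}{2} + 2779} = \sqrt{\frac{5563}{2}} = \frac{\sqrt{11126}}{2}$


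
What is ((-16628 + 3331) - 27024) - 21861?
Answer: -62182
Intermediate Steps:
((-16628 + 3331) - 27024) - 21861 = (-13297 - 27024) - 21861 = -40321 - 21861 = -62182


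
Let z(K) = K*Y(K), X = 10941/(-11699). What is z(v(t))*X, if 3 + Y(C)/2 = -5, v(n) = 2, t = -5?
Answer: 350112/11699 ≈ 29.927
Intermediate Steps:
Y(C) = -16 (Y(C) = -6 + 2*(-5) = -6 - 10 = -16)
X = -10941/11699 (X = 10941*(-1/11699) = -10941/11699 ≈ -0.93521)
z(K) = -16*K (z(K) = K*(-16) = -16*K)
z(v(t))*X = -16*2*(-10941/11699) = -32*(-10941/11699) = 350112/11699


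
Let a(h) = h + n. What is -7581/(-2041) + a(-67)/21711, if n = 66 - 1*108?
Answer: 164368622/44312151 ≈ 3.7093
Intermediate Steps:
n = -42 (n = 66 - 108 = -42)
a(h) = -42 + h (a(h) = h - 42 = -42 + h)
-7581/(-2041) + a(-67)/21711 = -7581/(-2041) + (-42 - 67)/21711 = -7581*(-1/2041) - 109*1/21711 = 7581/2041 - 109/21711 = 164368622/44312151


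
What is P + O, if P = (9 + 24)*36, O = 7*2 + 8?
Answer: 1210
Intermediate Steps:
O = 22 (O = 14 + 8 = 22)
P = 1188 (P = 33*36 = 1188)
P + O = 1188 + 22 = 1210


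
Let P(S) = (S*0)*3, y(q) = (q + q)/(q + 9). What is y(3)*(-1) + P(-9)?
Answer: -1/2 ≈ -0.50000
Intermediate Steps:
y(q) = 2*q/(9 + q) (y(q) = (2*q)/(9 + q) = 2*q/(9 + q))
P(S) = 0 (P(S) = 0*3 = 0)
y(3)*(-1) + P(-9) = (2*3/(9 + 3))*(-1) + 0 = (2*3/12)*(-1) + 0 = (2*3*(1/12))*(-1) + 0 = (1/2)*(-1) + 0 = -1/2 + 0 = -1/2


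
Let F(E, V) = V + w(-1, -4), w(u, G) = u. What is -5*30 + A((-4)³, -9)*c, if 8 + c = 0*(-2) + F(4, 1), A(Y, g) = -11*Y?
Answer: -5782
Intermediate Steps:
F(E, V) = -1 + V (F(E, V) = V - 1 = -1 + V)
c = -8 (c = -8 + (0*(-2) + (-1 + 1)) = -8 + (0 + 0) = -8 + 0 = -8)
-5*30 + A((-4)³, -9)*c = -5*30 - 11*(-4)³*(-8) = -150 - 11*(-64)*(-8) = -150 + 704*(-8) = -150 - 5632 = -5782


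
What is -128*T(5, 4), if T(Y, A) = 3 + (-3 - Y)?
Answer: 640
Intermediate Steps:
T(Y, A) = -Y
-128*T(5, 4) = -(-128)*5 = -128*(-5) = 640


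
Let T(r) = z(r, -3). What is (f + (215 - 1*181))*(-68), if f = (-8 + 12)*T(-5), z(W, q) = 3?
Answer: -3128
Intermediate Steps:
T(r) = 3
f = 12 (f = (-8 + 12)*3 = 4*3 = 12)
(f + (215 - 1*181))*(-68) = (12 + (215 - 1*181))*(-68) = (12 + (215 - 181))*(-68) = (12 + 34)*(-68) = 46*(-68) = -3128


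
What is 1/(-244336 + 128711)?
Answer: -1/115625 ≈ -8.6487e-6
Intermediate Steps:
1/(-244336 + 128711) = 1/(-115625) = -1/115625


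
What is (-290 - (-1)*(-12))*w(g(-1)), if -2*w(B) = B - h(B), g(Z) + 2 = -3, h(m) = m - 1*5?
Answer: 755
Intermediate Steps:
h(m) = -5 + m (h(m) = m - 5 = -5 + m)
g(Z) = -5 (g(Z) = -2 - 3 = -5)
w(B) = -5/2 (w(B) = -(B - (-5 + B))/2 = -(B + (5 - B))/2 = -1/2*5 = -5/2)
(-290 - (-1)*(-12))*w(g(-1)) = (-290 - (-1)*(-12))*(-5/2) = (-290 - 1*12)*(-5/2) = (-290 - 12)*(-5/2) = -302*(-5/2) = 755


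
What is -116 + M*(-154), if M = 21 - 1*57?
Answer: 5428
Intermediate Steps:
M = -36 (M = 21 - 57 = -36)
-116 + M*(-154) = -116 - 36*(-154) = -116 + 5544 = 5428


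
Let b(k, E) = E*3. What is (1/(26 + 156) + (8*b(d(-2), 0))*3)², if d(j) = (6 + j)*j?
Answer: 1/33124 ≈ 3.0190e-5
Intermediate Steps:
d(j) = j*(6 + j)
b(k, E) = 3*E
(1/(26 + 156) + (8*b(d(-2), 0))*3)² = (1/(26 + 156) + (8*(3*0))*3)² = (1/182 + (8*0)*3)² = (1/182 + 0*3)² = (1/182 + 0)² = (1/182)² = 1/33124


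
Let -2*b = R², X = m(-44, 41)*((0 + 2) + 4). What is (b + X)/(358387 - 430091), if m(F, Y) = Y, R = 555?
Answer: 307533/143408 ≈ 2.1445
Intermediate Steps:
X = 246 (X = 41*((0 + 2) + 4) = 41*(2 + 4) = 41*6 = 246)
b = -308025/2 (b = -½*555² = -½*308025 = -308025/2 ≈ -1.5401e+5)
(b + X)/(358387 - 430091) = (-308025/2 + 246)/(358387 - 430091) = -307533/2/(-71704) = -307533/2*(-1/71704) = 307533/143408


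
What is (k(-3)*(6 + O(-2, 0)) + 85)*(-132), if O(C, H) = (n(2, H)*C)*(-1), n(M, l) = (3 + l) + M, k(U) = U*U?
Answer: -30228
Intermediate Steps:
k(U) = U**2
n(M, l) = 3 + M + l
O(C, H) = -C*(5 + H) (O(C, H) = ((3 + 2 + H)*C)*(-1) = ((5 + H)*C)*(-1) = (C*(5 + H))*(-1) = -C*(5 + H))
(k(-3)*(6 + O(-2, 0)) + 85)*(-132) = ((-3)**2*(6 - 1*(-2)*(5 + 0)) + 85)*(-132) = (9*(6 - 1*(-2)*5) + 85)*(-132) = (9*(6 + 10) + 85)*(-132) = (9*16 + 85)*(-132) = (144 + 85)*(-132) = 229*(-132) = -30228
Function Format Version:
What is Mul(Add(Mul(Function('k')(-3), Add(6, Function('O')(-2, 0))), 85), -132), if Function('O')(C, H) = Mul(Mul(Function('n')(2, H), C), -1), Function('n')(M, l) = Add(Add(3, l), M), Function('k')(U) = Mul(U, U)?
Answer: -30228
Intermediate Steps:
Function('k')(U) = Pow(U, 2)
Function('n')(M, l) = Add(3, M, l)
Function('O')(C, H) = Mul(-1, C, Add(5, H)) (Function('O')(C, H) = Mul(Mul(Add(3, 2, H), C), -1) = Mul(Mul(Add(5, H), C), -1) = Mul(Mul(C, Add(5, H)), -1) = Mul(-1, C, Add(5, H)))
Mul(Add(Mul(Function('k')(-3), Add(6, Function('O')(-2, 0))), 85), -132) = Mul(Add(Mul(Pow(-3, 2), Add(6, Mul(-1, -2, Add(5, 0)))), 85), -132) = Mul(Add(Mul(9, Add(6, Mul(-1, -2, 5))), 85), -132) = Mul(Add(Mul(9, Add(6, 10)), 85), -132) = Mul(Add(Mul(9, 16), 85), -132) = Mul(Add(144, 85), -132) = Mul(229, -132) = -30228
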